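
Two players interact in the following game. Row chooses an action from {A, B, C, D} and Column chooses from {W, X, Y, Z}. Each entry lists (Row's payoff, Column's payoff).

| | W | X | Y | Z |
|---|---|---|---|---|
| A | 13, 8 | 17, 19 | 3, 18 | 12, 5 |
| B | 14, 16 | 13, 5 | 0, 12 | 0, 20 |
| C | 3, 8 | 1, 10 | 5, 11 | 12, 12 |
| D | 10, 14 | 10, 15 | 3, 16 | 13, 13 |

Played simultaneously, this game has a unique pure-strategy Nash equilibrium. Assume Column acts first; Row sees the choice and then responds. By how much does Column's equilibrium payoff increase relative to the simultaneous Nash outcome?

Work backward from Row's decision.
- W → Row plays B (best of 13, 14, 3, 10); Column gets 16.
- X → Row plays A (best of 17, 13, 1, 10); Column gets 19.
- Y → Row plays C (best of 3, 0, 5, 3); Column gets 11.
- Z → Row plays D (best of 12, 0, 12, 13); Column gets 13.
Among 16, 19, 11, 13, the best is 19 at X. Subgame-perfect outcome: (A, X) with payoffs (17, 19).
For the simultaneous game, intersect best replies.
Row's best replies: W→B; X→A; Y→C; Z→D.
Column's best replies: A→X; B→Z; C→Z; D→Y.
The unique mutual best reply is (A, X), giving (17, 19).
Column's commitment gain: 19 − 19 = 0.

0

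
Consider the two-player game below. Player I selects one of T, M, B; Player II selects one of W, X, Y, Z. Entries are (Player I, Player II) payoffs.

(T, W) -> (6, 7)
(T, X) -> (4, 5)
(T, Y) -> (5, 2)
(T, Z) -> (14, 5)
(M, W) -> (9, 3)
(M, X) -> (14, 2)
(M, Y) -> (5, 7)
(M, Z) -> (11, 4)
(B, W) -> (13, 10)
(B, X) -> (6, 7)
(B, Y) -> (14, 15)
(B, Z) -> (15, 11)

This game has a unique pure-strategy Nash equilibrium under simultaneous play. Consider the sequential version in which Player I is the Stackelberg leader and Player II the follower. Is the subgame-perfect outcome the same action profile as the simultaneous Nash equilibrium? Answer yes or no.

yes

Solve by backward induction (Player I leads).
- T → Player II plays W (best of 7, 5, 2, 5); Player I gets 6.
- M → Player II plays Y (best of 3, 2, 7, 4); Player I gets 5.
- B → Player II plays Y (best of 10, 7, 15, 11); Player I gets 14.
Player I's induced payoffs are 6, 5, 14, so Player I commits to B. Subgame-perfect outcome: (B, Y) with payoffs (14, 15).
For the simultaneous game, intersect best replies.
Player I's best replies: W→B; X→M; Y→B; Z→B.
Player II's best replies: T→W; M→Y; B→Y.
Only (B, Y) has each player best-responding; Nash payoffs (14, 15).
Sequential outcome (B, Y) coincides with the Nash profile (B, Y).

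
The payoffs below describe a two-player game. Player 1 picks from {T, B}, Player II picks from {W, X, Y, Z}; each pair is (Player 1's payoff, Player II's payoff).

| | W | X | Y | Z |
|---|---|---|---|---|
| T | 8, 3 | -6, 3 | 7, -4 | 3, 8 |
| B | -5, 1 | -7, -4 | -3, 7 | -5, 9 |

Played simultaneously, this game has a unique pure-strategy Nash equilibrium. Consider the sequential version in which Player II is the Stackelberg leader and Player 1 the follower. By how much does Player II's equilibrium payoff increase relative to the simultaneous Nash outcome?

0

Solve by backward induction (Player II leads).
- W: BR = T, leader payoff 3.
- X: BR = T, leader payoff 3.
- Y: BR = T, leader payoff -4.
- Z: BR = T, leader payoff 8.
Maximizing over 3, 3, -4, 8, Player II chooses Z. Subgame-perfect outcome: (T, Z) with payoffs (3, 8).
Under simultaneous play:
Player 1's best replies: W→T; X→T; Y→T; Z→T.
Player II's best replies: T→Z; B→Z.
The unique mutual best reply is (T, Z), giving (3, 8).
Player II's commitment gain: 8 − 8 = 0.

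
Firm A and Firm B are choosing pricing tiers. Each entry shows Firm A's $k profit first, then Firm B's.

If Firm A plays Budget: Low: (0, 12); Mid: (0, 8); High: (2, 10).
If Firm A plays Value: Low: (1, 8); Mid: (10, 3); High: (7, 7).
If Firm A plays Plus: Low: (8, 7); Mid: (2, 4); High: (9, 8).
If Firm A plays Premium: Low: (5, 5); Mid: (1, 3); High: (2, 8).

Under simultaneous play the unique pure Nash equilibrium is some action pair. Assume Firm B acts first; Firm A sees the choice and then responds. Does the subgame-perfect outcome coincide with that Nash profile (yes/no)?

yes

Solve by backward induction (Firm B leads).
- Low: Firm A compares 0, 1, 8, 5 and picks Plus; Firm B would get 7.
- Mid: Firm A compares 0, 10, 2, 1 and picks Value; Firm B would get 3.
- High: Firm A compares 2, 7, 9, 2 and picks Plus; Firm B would get 8.
Firm B's induced payoffs are 7, 3, 8, so Firm B commits to High. Subgame-perfect outcome: (Plus, High) with payoffs (9, 8).
Now find the simultaneous Nash equilibrium.
Firm A's best replies: Low→Plus; Mid→Value; High→Plus.
Firm B's best replies: Budget→Low; Value→Low; Plus→High; Premium→High.
Only (Plus, High) has each player best-responding; Nash payoffs (9, 8).
Sequential outcome (Plus, High) coincides with the Nash profile (Plus, High).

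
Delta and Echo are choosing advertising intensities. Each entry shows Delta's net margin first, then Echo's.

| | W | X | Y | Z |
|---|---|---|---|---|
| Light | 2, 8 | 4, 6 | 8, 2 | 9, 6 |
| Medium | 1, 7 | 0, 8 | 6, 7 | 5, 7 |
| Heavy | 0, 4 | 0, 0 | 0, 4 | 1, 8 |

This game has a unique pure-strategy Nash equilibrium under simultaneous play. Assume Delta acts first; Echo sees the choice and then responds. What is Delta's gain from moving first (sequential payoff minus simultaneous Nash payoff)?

0

Backward induction with Delta moving first.
- Light: Echo compares 8, 6, 2, 6 and picks W; Delta would get 2.
- Medium: Echo compares 7, 8, 7, 7 and picks X; Delta would get 0.
- Heavy: Echo compares 4, 0, 4, 8 and picks Z; Delta would get 1.
Maximizing over 2, 0, 1, Delta chooses Light. Subgame-perfect outcome: (Light, W) with payoffs (2, 8).
Under simultaneous play:
Delta's best replies: W→Light; X→Light; Y→Light; Z→Light.
Echo's best replies: Light→W; Medium→X; Heavy→Z.
The unique mutual best reply is (Light, W), giving (2, 8).
Delta's commitment gain: 2 − 2 = 0.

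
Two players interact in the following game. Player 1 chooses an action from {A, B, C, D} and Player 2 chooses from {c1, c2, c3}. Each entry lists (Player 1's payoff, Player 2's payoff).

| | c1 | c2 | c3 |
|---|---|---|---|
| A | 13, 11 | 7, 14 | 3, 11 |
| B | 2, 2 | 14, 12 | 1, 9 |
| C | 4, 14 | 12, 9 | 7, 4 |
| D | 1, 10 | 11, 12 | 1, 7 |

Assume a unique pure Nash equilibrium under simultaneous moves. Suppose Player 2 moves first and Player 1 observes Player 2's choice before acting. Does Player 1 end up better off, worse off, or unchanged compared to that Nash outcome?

Solve by backward induction (Player 2 leads).
- c1 → Player 1 plays A (best of 13, 2, 4, 1); Player 2 gets 11.
- c2 → Player 1 plays B (best of 7, 14, 12, 11); Player 2 gets 12.
- c3 → Player 1 plays C (best of 3, 1, 7, 1); Player 2 gets 4.
Maximizing over 11, 12, 4, Player 2 chooses c2. Subgame-perfect outcome: (B, c2) with payoffs (14, 12).
Now find the simultaneous Nash equilibrium.
Player 1's best replies: c1→A; c2→B; c3→C.
Player 2's best replies: A→c2; B→c2; C→c1; D→c2.
Only (B, c2) has each player best-responding; Nash payoffs (14, 12).
Player 1 earns 14 sequentially versus 14 at the Nash outcome: unchanged.

unchanged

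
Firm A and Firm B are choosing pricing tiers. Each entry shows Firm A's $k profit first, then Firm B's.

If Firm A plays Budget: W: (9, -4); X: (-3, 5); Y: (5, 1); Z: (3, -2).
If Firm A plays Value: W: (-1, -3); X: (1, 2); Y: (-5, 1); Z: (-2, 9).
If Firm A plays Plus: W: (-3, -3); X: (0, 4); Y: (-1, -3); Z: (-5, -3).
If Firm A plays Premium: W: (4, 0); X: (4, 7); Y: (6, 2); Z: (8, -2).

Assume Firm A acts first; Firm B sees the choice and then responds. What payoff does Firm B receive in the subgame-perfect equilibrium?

7

Firm B best-responds to each possible Firm A move:
- Budget → Firm B plays X (best of -4, 5, 1, -2); Firm A gets -3.
- Value → Firm B plays Z (best of -3, 2, 1, 9); Firm A gets -2.
- Plus → Firm B plays X (best of -3, 4, -3, -3); Firm A gets 0.
- Premium → Firm B plays X (best of 0, 7, 2, -2); Firm A gets 4.
Among -3, -2, 0, 4, the best is 4 at Premium. Subgame-perfect outcome: (Premium, X) with payoffs (4, 7).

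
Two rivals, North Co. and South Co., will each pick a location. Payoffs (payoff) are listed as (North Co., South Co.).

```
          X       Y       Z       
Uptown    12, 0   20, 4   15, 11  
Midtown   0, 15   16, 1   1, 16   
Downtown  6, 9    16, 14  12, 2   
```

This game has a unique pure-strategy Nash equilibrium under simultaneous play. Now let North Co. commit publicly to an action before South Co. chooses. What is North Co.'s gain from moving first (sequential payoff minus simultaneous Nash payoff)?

1

Solve by backward induction (North Co. leads).
- Uptown: South Co. compares 0, 4, 11 and picks Z; North Co. would get 15.
- Midtown: South Co. compares 15, 1, 16 and picks Z; North Co. would get 1.
- Downtown: South Co. compares 9, 14, 2 and picks Y; North Co. would get 16.
Among 15, 1, 16, the best is 16 at Downtown. Subgame-perfect outcome: (Downtown, Y) with payoffs (16, 14).
Now find the simultaneous Nash equilibrium.
North Co.'s best replies: X→Uptown; Y→Uptown; Z→Uptown.
South Co.'s best replies: Uptown→Z; Midtown→Z; Downtown→Y.
Only (Uptown, Z) has each player best-responding; Nash payoffs (15, 11).
North Co.'s commitment gain: 16 − 15 = 1.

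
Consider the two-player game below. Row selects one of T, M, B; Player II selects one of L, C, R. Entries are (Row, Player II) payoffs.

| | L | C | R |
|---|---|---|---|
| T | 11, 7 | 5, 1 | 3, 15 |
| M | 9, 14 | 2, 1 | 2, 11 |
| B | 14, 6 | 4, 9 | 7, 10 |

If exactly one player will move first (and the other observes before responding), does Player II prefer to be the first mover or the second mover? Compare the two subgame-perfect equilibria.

second

If Row leads: Player II's best replies are T→R, M→L, B→R; Row's induced payoffs 3, 9, 7; outcome (M, L), payoffs (9, 14).
If Player II leads: Row's best replies are L→B, C→T, R→B; Player II's induced payoffs 6, 1, 10; outcome (B, R), payoffs (7, 10).
Player II gets 10 moving first and 14 moving second, so Player II prefers to move second.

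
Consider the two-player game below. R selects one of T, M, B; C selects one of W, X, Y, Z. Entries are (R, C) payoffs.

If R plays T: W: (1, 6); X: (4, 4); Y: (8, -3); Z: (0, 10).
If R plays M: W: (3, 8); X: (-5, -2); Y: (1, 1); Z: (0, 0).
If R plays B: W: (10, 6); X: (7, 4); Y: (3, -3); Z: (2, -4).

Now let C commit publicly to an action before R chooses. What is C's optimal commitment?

W

Backward induction with C moving first.
- W: R compares 1, 3, 10 and picks B; C would get 6.
- X: R compares 4, -5, 7 and picks B; C would get 4.
- Y: R compares 8, 1, 3 and picks T; C would get -3.
- Z: R compares 0, 0, 2 and picks B; C would get -4.
Maximizing over 6, 4, -3, -4, C chooses W. Subgame-perfect outcome: (B, W) with payoffs (10, 6).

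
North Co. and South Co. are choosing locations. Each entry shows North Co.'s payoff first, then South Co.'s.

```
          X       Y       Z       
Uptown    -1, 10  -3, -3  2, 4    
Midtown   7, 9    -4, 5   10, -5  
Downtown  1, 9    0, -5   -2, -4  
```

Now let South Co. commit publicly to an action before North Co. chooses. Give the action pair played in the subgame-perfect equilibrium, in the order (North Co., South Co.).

Work backward from North Co.'s decision.
- X: North Co. compares -1, 7, 1 and picks Midtown; South Co. would get 9.
- Y: North Co. compares -3, -4, 0 and picks Downtown; South Co. would get -5.
- Z: North Co. compares 2, 10, -2 and picks Midtown; South Co. would get -5.
Among 9, -5, -5, the best is 9 at X. Subgame-perfect outcome: (Midtown, X) with payoffs (7, 9).

(Midtown, X)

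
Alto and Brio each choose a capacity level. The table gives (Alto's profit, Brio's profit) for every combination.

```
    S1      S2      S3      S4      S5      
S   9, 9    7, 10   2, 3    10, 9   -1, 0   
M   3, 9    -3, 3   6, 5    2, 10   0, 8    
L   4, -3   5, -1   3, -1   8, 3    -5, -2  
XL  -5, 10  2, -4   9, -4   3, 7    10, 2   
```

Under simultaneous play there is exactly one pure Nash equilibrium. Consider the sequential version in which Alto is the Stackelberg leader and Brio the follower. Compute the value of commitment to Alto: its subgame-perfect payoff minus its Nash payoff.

1

Backward induction with Alto moving first.
- S: BR = S2, leader payoff 7.
- M: BR = S4, leader payoff 2.
- L: BR = S4, leader payoff 8.
- XL: BR = S1, leader payoff -5.
Maximizing over 7, 2, 8, -5, Alto chooses L. Subgame-perfect outcome: (L, S4) with payoffs (8, 3).
Under simultaneous play:
Alto's best replies: S1→S; S2→S; S3→XL; S4→S; S5→XL.
Brio's best replies: S→S2; M→S4; L→S4; XL→S1.
The unique mutual best reply is (S, S2), giving (7, 10).
Alto's commitment gain: 8 − 7 = 1.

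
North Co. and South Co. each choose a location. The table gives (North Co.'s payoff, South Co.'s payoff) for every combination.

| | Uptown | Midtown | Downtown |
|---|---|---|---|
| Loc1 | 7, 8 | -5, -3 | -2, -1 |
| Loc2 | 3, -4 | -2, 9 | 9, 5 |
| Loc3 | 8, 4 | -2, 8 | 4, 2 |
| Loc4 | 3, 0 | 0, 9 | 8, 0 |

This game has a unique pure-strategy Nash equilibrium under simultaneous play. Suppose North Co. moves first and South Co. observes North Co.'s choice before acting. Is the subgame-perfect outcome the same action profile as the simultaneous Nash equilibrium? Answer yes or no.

Work backward from South Co.'s decision.
- Loc1: BR = Uptown, leader payoff 7.
- Loc2: BR = Midtown, leader payoff -2.
- Loc3: BR = Midtown, leader payoff -2.
- Loc4: BR = Midtown, leader payoff 0.
Maximizing over 7, -2, -2, 0, North Co. chooses Loc1. Subgame-perfect outcome: (Loc1, Uptown) with payoffs (7, 8).
Under simultaneous play:
North Co.'s best replies: Uptown→Loc3; Midtown→Loc4; Downtown→Loc2.
South Co.'s best replies: Loc1→Uptown; Loc2→Midtown; Loc3→Midtown; Loc4→Midtown.
The unique mutual best reply is (Loc4, Midtown), giving (0, 9).
Sequential outcome (Loc1, Uptown) differs from the Nash profile (Loc4, Midtown).

no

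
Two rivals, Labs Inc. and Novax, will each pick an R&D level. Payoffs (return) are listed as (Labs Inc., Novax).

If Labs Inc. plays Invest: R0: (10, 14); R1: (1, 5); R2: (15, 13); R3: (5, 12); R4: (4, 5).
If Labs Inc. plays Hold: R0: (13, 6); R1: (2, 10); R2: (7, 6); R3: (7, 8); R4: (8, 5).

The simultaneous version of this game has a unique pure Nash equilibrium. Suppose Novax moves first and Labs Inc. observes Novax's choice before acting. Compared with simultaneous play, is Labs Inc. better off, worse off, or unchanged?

Solve by backward induction (Novax leads).
- R0 → Labs Inc. plays Hold (best of 10, 13); Novax gets 6.
- R1 → Labs Inc. plays Hold (best of 1, 2); Novax gets 10.
- R2 → Labs Inc. plays Invest (best of 15, 7); Novax gets 13.
- R3 → Labs Inc. plays Hold (best of 5, 7); Novax gets 8.
- R4 → Labs Inc. plays Hold (best of 4, 8); Novax gets 5.
Among 6, 10, 13, 8, 5, the best is 13 at R2. Subgame-perfect outcome: (Invest, R2) with payoffs (15, 13).
Now find the simultaneous Nash equilibrium.
Labs Inc.'s best replies: R0→Hold; R1→Hold; R2→Invest; R3→Hold; R4→Hold.
Novax's best replies: Invest→R0; Hold→R1.
Only (Hold, R1) has each player best-responding; Nash payoffs (2, 10).
Labs Inc. earns 15 sequentially versus 2 at the Nash outcome: better off.

better off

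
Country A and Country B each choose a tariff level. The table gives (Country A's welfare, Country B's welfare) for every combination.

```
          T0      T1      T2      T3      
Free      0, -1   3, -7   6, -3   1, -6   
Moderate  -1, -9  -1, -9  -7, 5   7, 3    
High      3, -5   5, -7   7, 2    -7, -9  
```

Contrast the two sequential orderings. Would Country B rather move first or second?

first

If Country A leads: Country B's best replies are Free→T0, Moderate→T2, High→T2; Country A's induced payoffs 0, -7, 7; outcome (High, T2), payoffs (7, 2).
If Country B leads: Country A's best replies are T0→High, T1→High, T2→High, T3→Moderate; Country B's induced payoffs -5, -7, 2, 3; outcome (Moderate, T3), payoffs (7, 3).
Country B gets 3 moving first and 2 moving second, so Country B prefers to move first.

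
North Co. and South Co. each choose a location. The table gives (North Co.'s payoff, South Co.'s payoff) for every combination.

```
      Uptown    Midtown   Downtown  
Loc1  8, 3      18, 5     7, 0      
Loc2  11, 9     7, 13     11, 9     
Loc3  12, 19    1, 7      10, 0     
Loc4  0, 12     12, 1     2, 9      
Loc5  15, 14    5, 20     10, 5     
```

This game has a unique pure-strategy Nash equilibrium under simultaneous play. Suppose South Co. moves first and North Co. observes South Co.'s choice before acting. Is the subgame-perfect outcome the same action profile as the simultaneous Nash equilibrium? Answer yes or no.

Work backward from North Co.'s decision.
- Uptown: North Co. compares 8, 11, 12, 0, 15 and picks Loc5; South Co. would get 14.
- Midtown: North Co. compares 18, 7, 1, 12, 5 and picks Loc1; South Co. would get 5.
- Downtown: North Co. compares 7, 11, 10, 2, 10 and picks Loc2; South Co. would get 9.
South Co.'s induced payoffs are 14, 5, 9, so South Co. commits to Uptown. Subgame-perfect outcome: (Loc5, Uptown) with payoffs (15, 14).
For the simultaneous game, intersect best replies.
North Co.'s best replies: Uptown→Loc5; Midtown→Loc1; Downtown→Loc2.
South Co.'s best replies: Loc1→Midtown; Loc2→Midtown; Loc3→Uptown; Loc4→Uptown; Loc5→Midtown.
The unique mutual best reply is (Loc1, Midtown), giving (18, 5).
Sequential outcome (Loc5, Uptown) differs from the Nash profile (Loc1, Midtown).

no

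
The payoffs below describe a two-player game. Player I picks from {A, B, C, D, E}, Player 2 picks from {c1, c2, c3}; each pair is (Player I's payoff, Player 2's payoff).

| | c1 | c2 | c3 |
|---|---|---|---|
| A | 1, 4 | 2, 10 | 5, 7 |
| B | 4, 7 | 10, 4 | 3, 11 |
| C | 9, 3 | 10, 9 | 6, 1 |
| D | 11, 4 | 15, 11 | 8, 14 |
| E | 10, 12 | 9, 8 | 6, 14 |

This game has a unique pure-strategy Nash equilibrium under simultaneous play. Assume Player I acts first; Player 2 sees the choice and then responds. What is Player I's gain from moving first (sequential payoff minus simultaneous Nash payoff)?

2

Backward induction with Player I moving first.
- A → Player 2 plays c2 (best of 4, 10, 7); Player I gets 2.
- B → Player 2 plays c3 (best of 7, 4, 11); Player I gets 3.
- C → Player 2 plays c2 (best of 3, 9, 1); Player I gets 10.
- D → Player 2 plays c3 (best of 4, 11, 14); Player I gets 8.
- E → Player 2 plays c3 (best of 12, 8, 14); Player I gets 6.
Player I's induced payoffs are 2, 3, 10, 8, 6, so Player I commits to C. Subgame-perfect outcome: (C, c2) with payoffs (10, 9).
For the simultaneous game, intersect best replies.
Player I's best replies: c1→D; c2→D; c3→D.
Player 2's best replies: A→c2; B→c3; C→c2; D→c3; E→c3.
Only (D, c3) has each player best-responding; Nash payoffs (8, 14).
Player I's commitment gain: 10 − 8 = 2.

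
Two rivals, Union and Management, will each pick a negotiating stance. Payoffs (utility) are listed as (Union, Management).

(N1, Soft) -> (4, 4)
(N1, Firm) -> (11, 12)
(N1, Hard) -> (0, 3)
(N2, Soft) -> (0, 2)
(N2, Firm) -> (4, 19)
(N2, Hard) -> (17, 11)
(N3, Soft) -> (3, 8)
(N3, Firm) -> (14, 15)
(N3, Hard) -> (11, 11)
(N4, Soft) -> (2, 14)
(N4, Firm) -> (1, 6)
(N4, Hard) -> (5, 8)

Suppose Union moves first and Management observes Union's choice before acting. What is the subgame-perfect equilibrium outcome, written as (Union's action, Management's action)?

(N3, Firm)

Work backward from Management's decision.
- N1: BR = Firm, leader payoff 11.
- N2: BR = Firm, leader payoff 4.
- N3: BR = Firm, leader payoff 14.
- N4: BR = Soft, leader payoff 2.
Union's induced payoffs are 11, 4, 14, 2, so Union commits to N3. Subgame-perfect outcome: (N3, Firm) with payoffs (14, 15).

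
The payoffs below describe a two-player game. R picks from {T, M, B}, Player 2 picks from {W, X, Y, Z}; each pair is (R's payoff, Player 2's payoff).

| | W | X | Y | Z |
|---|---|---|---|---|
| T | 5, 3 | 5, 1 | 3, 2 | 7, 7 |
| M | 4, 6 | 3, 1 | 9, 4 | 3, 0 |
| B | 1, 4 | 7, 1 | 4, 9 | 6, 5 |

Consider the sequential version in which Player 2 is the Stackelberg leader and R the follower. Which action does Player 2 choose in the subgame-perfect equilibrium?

R best-responds to each possible Player 2 move:
- W: BR = T, leader payoff 3.
- X: BR = B, leader payoff 1.
- Y: BR = M, leader payoff 4.
- Z: BR = T, leader payoff 7.
Player 2's induced payoffs are 3, 1, 4, 7, so Player 2 commits to Z. Subgame-perfect outcome: (T, Z) with payoffs (7, 7).

Z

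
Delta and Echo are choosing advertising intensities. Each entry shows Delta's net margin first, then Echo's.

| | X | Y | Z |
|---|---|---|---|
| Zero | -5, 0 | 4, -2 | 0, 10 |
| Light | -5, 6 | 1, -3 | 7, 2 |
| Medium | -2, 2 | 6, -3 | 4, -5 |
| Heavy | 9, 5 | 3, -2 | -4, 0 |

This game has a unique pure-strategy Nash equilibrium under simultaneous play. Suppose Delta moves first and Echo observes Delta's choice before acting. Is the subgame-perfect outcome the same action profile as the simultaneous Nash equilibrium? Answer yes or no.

yes

Solve by backward induction (Delta leads).
- Zero: Echo compares 0, -2, 10 and picks Z; Delta would get 0.
- Light: Echo compares 6, -3, 2 and picks X; Delta would get -5.
- Medium: Echo compares 2, -3, -5 and picks X; Delta would get -2.
- Heavy: Echo compares 5, -2, 0 and picks X; Delta would get 9.
Among 0, -5, -2, 9, the best is 9 at Heavy. Subgame-perfect outcome: (Heavy, X) with payoffs (9, 5).
Now find the simultaneous Nash equilibrium.
Delta's best replies: X→Heavy; Y→Medium; Z→Light.
Echo's best replies: Zero→Z; Light→X; Medium→X; Heavy→X.
The unique mutual best reply is (Heavy, X), giving (9, 5).
Sequential outcome (Heavy, X) coincides with the Nash profile (Heavy, X).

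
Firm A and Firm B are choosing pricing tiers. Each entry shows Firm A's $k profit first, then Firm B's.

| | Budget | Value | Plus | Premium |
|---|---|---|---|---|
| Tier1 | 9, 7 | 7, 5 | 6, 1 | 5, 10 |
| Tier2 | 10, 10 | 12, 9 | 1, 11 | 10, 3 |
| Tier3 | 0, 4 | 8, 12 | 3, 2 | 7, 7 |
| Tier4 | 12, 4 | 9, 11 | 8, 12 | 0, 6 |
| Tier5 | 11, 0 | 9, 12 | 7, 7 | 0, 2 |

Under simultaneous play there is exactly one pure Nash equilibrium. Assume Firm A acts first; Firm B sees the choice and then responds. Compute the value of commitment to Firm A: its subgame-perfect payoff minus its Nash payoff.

1

Solve by backward induction (Firm A leads).
- Tier1: Firm B compares 7, 5, 1, 10 and picks Premium; Firm A would get 5.
- Tier2: Firm B compares 10, 9, 11, 3 and picks Plus; Firm A would get 1.
- Tier3: Firm B compares 4, 12, 2, 7 and picks Value; Firm A would get 8.
- Tier4: Firm B compares 4, 11, 12, 6 and picks Plus; Firm A would get 8.
- Tier5: Firm B compares 0, 12, 7, 2 and picks Value; Firm A would get 9.
Firm A's induced payoffs are 5, 1, 8, 8, 9, so Firm A commits to Tier5. Subgame-perfect outcome: (Tier5, Value) with payoffs (9, 12).
For the simultaneous game, intersect best replies.
Firm A's best replies: Budget→Tier4; Value→Tier2; Plus→Tier4; Premium→Tier2.
Firm B's best replies: Tier1→Premium; Tier2→Plus; Tier3→Value; Tier4→Plus; Tier5→Value.
The unique mutual best reply is (Tier4, Plus), giving (8, 12).
Firm A's commitment gain: 9 − 8 = 1.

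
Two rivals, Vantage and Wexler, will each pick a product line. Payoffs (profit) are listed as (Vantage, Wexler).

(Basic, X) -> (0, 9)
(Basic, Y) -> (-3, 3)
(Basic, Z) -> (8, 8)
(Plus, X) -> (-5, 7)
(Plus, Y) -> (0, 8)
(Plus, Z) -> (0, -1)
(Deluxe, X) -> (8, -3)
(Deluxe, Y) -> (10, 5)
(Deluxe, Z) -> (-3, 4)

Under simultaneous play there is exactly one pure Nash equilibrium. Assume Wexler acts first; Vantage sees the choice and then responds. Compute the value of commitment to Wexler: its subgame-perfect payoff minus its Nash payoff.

3

Solve by backward induction (Wexler leads).
- X → Vantage plays Deluxe (best of 0, -5, 8); Wexler gets -3.
- Y → Vantage plays Deluxe (best of -3, 0, 10); Wexler gets 5.
- Z → Vantage plays Basic (best of 8, 0, -3); Wexler gets 8.
Maximizing over -3, 5, 8, Wexler chooses Z. Subgame-perfect outcome: (Basic, Z) with payoffs (8, 8).
Now find the simultaneous Nash equilibrium.
Vantage's best replies: X→Deluxe; Y→Deluxe; Z→Basic.
Wexler's best replies: Basic→X; Plus→Y; Deluxe→Y.
The unique mutual best reply is (Deluxe, Y), giving (10, 5).
Wexler's commitment gain: 8 − 5 = 3.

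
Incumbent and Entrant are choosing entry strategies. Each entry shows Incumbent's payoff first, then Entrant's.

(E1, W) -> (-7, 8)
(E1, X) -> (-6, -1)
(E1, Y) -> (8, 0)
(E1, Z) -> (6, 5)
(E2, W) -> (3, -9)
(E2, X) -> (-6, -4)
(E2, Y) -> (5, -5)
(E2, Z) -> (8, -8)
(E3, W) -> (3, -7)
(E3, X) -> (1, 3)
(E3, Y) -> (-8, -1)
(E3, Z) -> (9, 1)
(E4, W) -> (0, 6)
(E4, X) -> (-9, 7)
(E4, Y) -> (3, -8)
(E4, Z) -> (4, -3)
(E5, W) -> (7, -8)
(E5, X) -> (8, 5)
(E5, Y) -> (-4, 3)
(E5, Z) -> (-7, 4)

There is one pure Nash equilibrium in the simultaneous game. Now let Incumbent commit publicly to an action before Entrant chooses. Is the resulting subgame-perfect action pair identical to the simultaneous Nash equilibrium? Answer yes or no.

yes

Entrant best-responds to each possible Incumbent move:
- E1 → Entrant plays W (best of 8, -1, 0, 5); Incumbent gets -7.
- E2 → Entrant plays X (best of -9, -4, -5, -8); Incumbent gets -6.
- E3 → Entrant plays X (best of -7, 3, -1, 1); Incumbent gets 1.
- E4 → Entrant plays X (best of 6, 7, -8, -3); Incumbent gets -9.
- E5 → Entrant plays X (best of -8, 5, 3, 4); Incumbent gets 8.
Among -7, -6, 1, -9, 8, the best is 8 at E5. Subgame-perfect outcome: (E5, X) with payoffs (8, 5).
Now find the simultaneous Nash equilibrium.
Incumbent's best replies: W→E5; X→E5; Y→E1; Z→E3.
Entrant's best replies: E1→W; E2→X; E3→X; E4→X; E5→X.
Only (E5, X) has each player best-responding; Nash payoffs (8, 5).
Sequential outcome (E5, X) coincides with the Nash profile (E5, X).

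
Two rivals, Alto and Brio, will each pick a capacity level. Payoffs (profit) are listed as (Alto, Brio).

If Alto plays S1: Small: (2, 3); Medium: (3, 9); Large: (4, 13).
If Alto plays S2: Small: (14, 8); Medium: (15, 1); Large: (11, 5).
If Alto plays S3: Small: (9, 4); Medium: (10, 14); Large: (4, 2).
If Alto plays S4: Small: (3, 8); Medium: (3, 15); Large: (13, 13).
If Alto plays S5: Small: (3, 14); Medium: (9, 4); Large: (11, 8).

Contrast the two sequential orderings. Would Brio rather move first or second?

If Alto leads: Brio's best replies are S1→Large, S2→Small, S3→Medium, S4→Medium, S5→Small; Alto's induced payoffs 4, 14, 10, 3, 3; outcome (S2, Small), payoffs (14, 8).
If Brio leads: Alto's best replies are Small→S2, Medium→S2, Large→S4; Brio's induced payoffs 8, 1, 13; outcome (S4, Large), payoffs (13, 13).
Brio gets 13 moving first and 8 moving second, so Brio prefers to move first.

first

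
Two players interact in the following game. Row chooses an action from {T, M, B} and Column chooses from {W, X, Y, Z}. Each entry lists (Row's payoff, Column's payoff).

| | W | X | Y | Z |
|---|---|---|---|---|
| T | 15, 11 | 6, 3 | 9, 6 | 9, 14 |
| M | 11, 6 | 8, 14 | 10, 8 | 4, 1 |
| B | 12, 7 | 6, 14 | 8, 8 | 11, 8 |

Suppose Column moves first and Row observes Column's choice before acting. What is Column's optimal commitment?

Solve by backward induction (Column leads).
- W → Row plays T (best of 15, 11, 12); Column gets 11.
- X → Row plays M (best of 6, 8, 6); Column gets 14.
- Y → Row plays M (best of 9, 10, 8); Column gets 8.
- Z → Row plays B (best of 9, 4, 11); Column gets 8.
Among 11, 14, 8, 8, the best is 14 at X. Subgame-perfect outcome: (M, X) with payoffs (8, 14).

X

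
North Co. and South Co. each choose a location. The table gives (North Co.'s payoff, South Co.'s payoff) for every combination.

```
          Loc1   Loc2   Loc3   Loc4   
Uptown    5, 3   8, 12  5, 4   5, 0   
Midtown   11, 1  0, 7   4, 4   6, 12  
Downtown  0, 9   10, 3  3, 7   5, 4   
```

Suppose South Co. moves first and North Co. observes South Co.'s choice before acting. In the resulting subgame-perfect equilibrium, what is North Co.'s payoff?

6

Backward induction with South Co. moving first.
- Loc1: BR = Midtown, leader payoff 1.
- Loc2: BR = Downtown, leader payoff 3.
- Loc3: BR = Uptown, leader payoff 4.
- Loc4: BR = Midtown, leader payoff 12.
Maximizing over 1, 3, 4, 12, South Co. chooses Loc4. Subgame-perfect outcome: (Midtown, Loc4) with payoffs (6, 12).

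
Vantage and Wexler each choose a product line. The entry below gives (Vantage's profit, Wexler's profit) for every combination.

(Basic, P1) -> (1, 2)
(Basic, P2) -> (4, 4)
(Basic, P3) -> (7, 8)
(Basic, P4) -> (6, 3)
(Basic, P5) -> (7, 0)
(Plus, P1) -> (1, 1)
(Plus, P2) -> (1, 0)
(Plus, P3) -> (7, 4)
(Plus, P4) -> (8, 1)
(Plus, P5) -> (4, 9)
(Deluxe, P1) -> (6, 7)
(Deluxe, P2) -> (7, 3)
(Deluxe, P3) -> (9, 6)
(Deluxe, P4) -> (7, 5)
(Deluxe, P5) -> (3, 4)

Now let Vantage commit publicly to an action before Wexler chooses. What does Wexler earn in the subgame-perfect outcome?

Backward induction with Vantage moving first.
- Basic: BR = P3, leader payoff 7.
- Plus: BR = P5, leader payoff 4.
- Deluxe: BR = P1, leader payoff 6.
Vantage's induced payoffs are 7, 4, 6, so Vantage commits to Basic. Subgame-perfect outcome: (Basic, P3) with payoffs (7, 8).

8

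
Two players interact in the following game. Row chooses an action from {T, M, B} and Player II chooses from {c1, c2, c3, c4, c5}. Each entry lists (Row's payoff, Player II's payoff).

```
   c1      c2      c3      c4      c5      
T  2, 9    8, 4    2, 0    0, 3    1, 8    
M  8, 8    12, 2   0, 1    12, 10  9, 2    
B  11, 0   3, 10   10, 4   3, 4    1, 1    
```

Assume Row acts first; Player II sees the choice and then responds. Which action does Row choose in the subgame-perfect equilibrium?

M

Backward induction with Row moving first.
- T → Player II plays c1 (best of 9, 4, 0, 3, 8); Row gets 2.
- M → Player II plays c4 (best of 8, 2, 1, 10, 2); Row gets 12.
- B → Player II plays c2 (best of 0, 10, 4, 4, 1); Row gets 3.
Maximizing over 2, 12, 3, Row chooses M. Subgame-perfect outcome: (M, c4) with payoffs (12, 10).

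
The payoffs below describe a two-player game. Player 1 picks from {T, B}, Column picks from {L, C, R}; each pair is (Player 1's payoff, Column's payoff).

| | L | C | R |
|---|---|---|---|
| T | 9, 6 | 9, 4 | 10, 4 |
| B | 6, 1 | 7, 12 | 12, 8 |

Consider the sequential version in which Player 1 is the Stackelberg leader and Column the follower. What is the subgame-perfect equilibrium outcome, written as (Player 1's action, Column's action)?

(T, L)

Work backward from Column's decision.
- T → Column plays L (best of 6, 4, 4); Player 1 gets 9.
- B → Column plays C (best of 1, 12, 8); Player 1 gets 7.
Player 1's induced payoffs are 9, 7, so Player 1 commits to T. Subgame-perfect outcome: (T, L) with payoffs (9, 6).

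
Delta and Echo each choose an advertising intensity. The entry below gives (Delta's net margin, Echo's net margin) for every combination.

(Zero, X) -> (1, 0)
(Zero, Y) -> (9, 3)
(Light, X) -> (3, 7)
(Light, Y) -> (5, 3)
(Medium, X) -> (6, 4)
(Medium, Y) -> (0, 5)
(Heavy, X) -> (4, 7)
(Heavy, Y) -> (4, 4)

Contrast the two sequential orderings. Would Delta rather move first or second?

If Delta leads: Echo's best replies are Zero→Y, Light→X, Medium→Y, Heavy→X; Delta's induced payoffs 9, 3, 0, 4; outcome (Zero, Y), payoffs (9, 3).
If Echo leads: Delta's best replies are X→Medium, Y→Zero; Echo's induced payoffs 4, 3; outcome (Medium, X), payoffs (6, 4).
Delta gets 9 moving first and 6 moving second, so Delta prefers to move first.

first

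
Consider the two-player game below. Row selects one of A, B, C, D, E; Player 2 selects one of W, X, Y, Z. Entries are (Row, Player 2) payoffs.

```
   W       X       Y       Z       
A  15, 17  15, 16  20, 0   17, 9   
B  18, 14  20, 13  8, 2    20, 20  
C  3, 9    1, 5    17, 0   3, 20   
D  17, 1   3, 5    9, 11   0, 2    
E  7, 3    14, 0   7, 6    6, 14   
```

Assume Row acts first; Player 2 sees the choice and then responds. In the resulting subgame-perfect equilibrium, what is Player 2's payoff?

Backward induction with Row moving first.
- A: BR = W, leader payoff 15.
- B: BR = Z, leader payoff 20.
- C: BR = Z, leader payoff 3.
- D: BR = Y, leader payoff 9.
- E: BR = Z, leader payoff 6.
Maximizing over 15, 20, 3, 9, 6, Row chooses B. Subgame-perfect outcome: (B, Z) with payoffs (20, 20).

20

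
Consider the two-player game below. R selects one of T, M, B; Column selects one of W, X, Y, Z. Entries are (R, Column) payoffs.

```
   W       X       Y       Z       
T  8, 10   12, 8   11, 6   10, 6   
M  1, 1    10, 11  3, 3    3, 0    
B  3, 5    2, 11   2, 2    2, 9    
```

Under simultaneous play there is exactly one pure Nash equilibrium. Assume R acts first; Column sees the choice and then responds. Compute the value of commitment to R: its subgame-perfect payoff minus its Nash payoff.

2

Solve by backward induction (R leads).
- T: Column compares 10, 8, 6, 6 and picks W; R would get 8.
- M: Column compares 1, 11, 3, 0 and picks X; R would get 10.
- B: Column compares 5, 11, 2, 9 and picks X; R would get 2.
Among 8, 10, 2, the best is 10 at M. Subgame-perfect outcome: (M, X) with payoffs (10, 11).
Now find the simultaneous Nash equilibrium.
R's best replies: W→T; X→T; Y→T; Z→T.
Column's best replies: T→W; M→X; B→X.
Only (T, W) has each player best-responding; Nash payoffs (8, 10).
R's commitment gain: 10 − 8 = 2.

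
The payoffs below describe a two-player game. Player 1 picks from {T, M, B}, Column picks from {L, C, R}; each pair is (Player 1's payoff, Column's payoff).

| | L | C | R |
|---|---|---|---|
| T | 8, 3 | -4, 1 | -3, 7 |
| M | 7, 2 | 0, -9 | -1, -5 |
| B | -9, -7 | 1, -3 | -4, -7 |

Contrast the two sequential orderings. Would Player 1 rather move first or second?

If Player 1 leads: Column's best replies are T→R, M→L, B→C; Player 1's induced payoffs -3, 7, 1; outcome (M, L), payoffs (7, 2).
If Column leads: Player 1's best replies are L→T, C→B, R→M; Column's induced payoffs 3, -3, -5; outcome (T, L), payoffs (8, 3).
Player 1 gets 7 moving first and 8 moving second, so Player 1 prefers to move second.

second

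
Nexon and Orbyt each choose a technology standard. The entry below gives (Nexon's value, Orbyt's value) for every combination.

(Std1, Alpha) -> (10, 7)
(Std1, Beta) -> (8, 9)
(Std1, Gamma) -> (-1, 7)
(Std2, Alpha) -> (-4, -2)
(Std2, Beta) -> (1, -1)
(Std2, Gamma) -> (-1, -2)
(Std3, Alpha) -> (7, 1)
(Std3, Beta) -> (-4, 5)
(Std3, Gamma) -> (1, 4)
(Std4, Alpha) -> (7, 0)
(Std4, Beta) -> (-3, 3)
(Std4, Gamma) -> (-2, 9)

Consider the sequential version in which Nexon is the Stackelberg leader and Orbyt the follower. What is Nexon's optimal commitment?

Std1

Backward induction with Nexon moving first.
- Std1: BR = Beta, leader payoff 8.
- Std2: BR = Beta, leader payoff 1.
- Std3: BR = Beta, leader payoff -4.
- Std4: BR = Gamma, leader payoff -2.
Maximizing over 8, 1, -4, -2, Nexon chooses Std1. Subgame-perfect outcome: (Std1, Beta) with payoffs (8, 9).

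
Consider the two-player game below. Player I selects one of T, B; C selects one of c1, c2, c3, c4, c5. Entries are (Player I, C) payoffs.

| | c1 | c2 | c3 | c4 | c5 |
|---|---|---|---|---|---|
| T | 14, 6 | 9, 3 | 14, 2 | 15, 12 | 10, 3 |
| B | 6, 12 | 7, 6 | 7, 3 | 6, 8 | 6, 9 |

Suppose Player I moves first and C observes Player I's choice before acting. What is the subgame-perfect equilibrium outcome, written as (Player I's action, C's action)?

Solve by backward induction (Player I leads).
- T → C plays c4 (best of 6, 3, 2, 12, 3); Player I gets 15.
- B → C plays c1 (best of 12, 6, 3, 8, 9); Player I gets 6.
Maximizing over 15, 6, Player I chooses T. Subgame-perfect outcome: (T, c4) with payoffs (15, 12).

(T, c4)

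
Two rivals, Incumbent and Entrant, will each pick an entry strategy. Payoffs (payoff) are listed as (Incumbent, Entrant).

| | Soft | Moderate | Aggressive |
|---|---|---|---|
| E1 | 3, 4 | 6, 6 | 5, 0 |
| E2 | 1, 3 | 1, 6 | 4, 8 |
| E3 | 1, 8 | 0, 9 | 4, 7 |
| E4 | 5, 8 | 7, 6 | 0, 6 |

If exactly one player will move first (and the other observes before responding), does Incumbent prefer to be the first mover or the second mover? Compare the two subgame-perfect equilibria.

If Incumbent leads: Entrant's best replies are E1→Moderate, E2→Aggressive, E3→Moderate, E4→Soft; Incumbent's induced payoffs 6, 4, 0, 5; outcome (E1, Moderate), payoffs (6, 6).
If Entrant leads: Incumbent's best replies are Soft→E4, Moderate→E4, Aggressive→E1; Entrant's induced payoffs 8, 6, 0; outcome (E4, Soft), payoffs (5, 8).
Incumbent gets 6 moving first and 5 moving second, so Incumbent prefers to move first.

first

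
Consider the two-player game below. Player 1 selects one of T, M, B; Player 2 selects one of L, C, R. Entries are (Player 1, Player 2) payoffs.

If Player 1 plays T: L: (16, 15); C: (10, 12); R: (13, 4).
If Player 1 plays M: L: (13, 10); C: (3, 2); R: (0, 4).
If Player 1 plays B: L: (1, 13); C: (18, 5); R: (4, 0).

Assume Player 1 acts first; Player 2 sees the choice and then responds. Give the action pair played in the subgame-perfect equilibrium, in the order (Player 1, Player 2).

Solve by backward induction (Player 1 leads).
- T: Player 2 compares 15, 12, 4 and picks L; Player 1 would get 16.
- M: Player 2 compares 10, 2, 4 and picks L; Player 1 would get 13.
- B: Player 2 compares 13, 5, 0 and picks L; Player 1 would get 1.
Player 1's induced payoffs are 16, 13, 1, so Player 1 commits to T. Subgame-perfect outcome: (T, L) with payoffs (16, 15).

(T, L)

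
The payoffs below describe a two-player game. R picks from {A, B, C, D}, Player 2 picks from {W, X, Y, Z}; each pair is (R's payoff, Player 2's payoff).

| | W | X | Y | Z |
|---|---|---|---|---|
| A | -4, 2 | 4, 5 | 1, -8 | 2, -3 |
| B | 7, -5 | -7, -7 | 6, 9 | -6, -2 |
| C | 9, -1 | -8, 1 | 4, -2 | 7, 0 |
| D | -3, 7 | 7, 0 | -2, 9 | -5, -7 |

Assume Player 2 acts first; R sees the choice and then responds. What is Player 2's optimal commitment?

Y

Solve by backward induction (Player 2 leads).
- W: R compares -4, 7, 9, -3 and picks C; Player 2 would get -1.
- X: R compares 4, -7, -8, 7 and picks D; Player 2 would get 0.
- Y: R compares 1, 6, 4, -2 and picks B; Player 2 would get 9.
- Z: R compares 2, -6, 7, -5 and picks C; Player 2 would get 0.
Maximizing over -1, 0, 9, 0, Player 2 chooses Y. Subgame-perfect outcome: (B, Y) with payoffs (6, 9).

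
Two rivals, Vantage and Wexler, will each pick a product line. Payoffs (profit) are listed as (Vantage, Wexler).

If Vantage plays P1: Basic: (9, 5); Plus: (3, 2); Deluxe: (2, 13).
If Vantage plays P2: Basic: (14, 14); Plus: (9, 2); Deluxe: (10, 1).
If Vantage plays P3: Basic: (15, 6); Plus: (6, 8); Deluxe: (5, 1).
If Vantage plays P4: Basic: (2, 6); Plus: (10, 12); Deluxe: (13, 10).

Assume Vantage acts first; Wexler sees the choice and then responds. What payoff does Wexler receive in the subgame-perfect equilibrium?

Work backward from Wexler's decision.
- P1 → Wexler plays Deluxe (best of 5, 2, 13); Vantage gets 2.
- P2 → Wexler plays Basic (best of 14, 2, 1); Vantage gets 14.
- P3 → Wexler plays Plus (best of 6, 8, 1); Vantage gets 6.
- P4 → Wexler plays Plus (best of 6, 12, 10); Vantage gets 10.
Among 2, 14, 6, 10, the best is 14 at P2. Subgame-perfect outcome: (P2, Basic) with payoffs (14, 14).

14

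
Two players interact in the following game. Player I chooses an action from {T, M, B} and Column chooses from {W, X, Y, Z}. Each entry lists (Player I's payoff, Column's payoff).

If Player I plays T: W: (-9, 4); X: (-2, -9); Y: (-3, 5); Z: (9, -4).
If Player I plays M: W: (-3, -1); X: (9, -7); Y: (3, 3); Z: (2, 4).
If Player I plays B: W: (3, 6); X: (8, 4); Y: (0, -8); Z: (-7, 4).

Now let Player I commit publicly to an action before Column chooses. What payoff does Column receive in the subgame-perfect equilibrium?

Solve by backward induction (Player I leads).
- T → Column plays Y (best of 4, -9, 5, -4); Player I gets -3.
- M → Column plays Z (best of -1, -7, 3, 4); Player I gets 2.
- B → Column plays W (best of 6, 4, -8, 4); Player I gets 3.
Player I's induced payoffs are -3, 2, 3, so Player I commits to B. Subgame-perfect outcome: (B, W) with payoffs (3, 6).

6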